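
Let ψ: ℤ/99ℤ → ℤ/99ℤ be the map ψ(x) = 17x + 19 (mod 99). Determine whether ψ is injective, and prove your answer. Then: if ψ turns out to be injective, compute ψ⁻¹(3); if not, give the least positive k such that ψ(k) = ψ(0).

34

Recall: ψ is injective if ψ(u) = ψ(v) implies u = v.
Suppose ψ(u) = ψ(v) in ℤ/99ℤ. Then 17u + 19 ≡ 17v + 19 (mod 99), hence 17(u − v) ≡ 0 (mod 99).
Since gcd(17, 99) = 1, 17 is invertible modulo 99, hence u − v ≡ 0 (mod 99), i.e. u = v.
Hence ψ is injective.
We now compute 17⁻¹ mod 99 explicitly. Euclid's algorithm: 99 = 5·17 + 14, 17 = 1·14 + 3, 14 = 4·3 + 2, 3 = 1·2 + 1; back-substituting gives 1 = 35·17 − 6·99, so 17⁻¹ ≡ 35 (mod 99).
Since ψ is injective, we compute ψ⁻¹(3): solve 17x + 19 ≡ 3 (mod 99), i.e. 17x ≡ 83 (mod 99).
Multiplying by 17⁻¹ = 35 gives x ≡ 35·83 = 2905 = 29·99 + 34 ≡ 34 (mod 99).
Check: ψ(34) = 17·34 + 19 = 597 = 6·99 + 3 ≡ 3 (mod 99).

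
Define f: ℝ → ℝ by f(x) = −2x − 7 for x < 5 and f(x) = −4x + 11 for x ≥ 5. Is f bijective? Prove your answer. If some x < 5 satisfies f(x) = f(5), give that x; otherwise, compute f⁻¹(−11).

1

Both pieces are strictly decreasing (slopes −2 and −4), so each is injective on its own interval.
The left piece maps (−∞, 5) onto (−17, ∞); the right piece maps [5, ∞) onto (−∞, −9].
These images overlap. In particular f(5) = −9 (right piece), and solving −2x − 7 = −9 on the left piece gives x = 1 < 5.
So f(1) = f(5) with 1 ≠ 5, and f is not injective, hence not bijective. This x = 1 is the requested value below 5.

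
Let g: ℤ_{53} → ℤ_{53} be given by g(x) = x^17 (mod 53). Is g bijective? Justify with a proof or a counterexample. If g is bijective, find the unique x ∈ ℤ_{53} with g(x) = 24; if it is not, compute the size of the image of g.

Since 53 is prime, the nonzero elements of ℤ_{53} form a cyclic group of order 52.
As gcd(17, 52) = 1, raising to the 17th power is a bijection on this group: if s^17 ≡ t^17 then (st^{−1})^17 = 1, and the only element of order dividing gcd(17, 52) = 1 is 1, so s = t.
With g(0) = 0 this makes g injective on all of ℤ_{53}, hence bijective (finite equal-size domain and codomain). In particular g is bijective.
Since g is bijective, we find the preimage of 24. The inverse of x ↦ x^17 on (ℤ_{53})^× is x ↦ x^49, because 17·49 = 833 = 16·52 + 1 ≡ 1 (mod 52) and x^{52} = 1 for x ≠ 0 (Fermat). So g⁻¹(24) = 24^49 mod 53.
Repeated squaring mod 53: 24^1 ≡ 24, 24^2 ≡ 24² = 576 ≡ 46, 24^4 ≡ 46² = 2116 ≡ 49, 24^8 ≡ 49² = 2401 ≡ 16, 24^16 ≡ 16² = 256 ≡ 44, 24^32 ≡ 44² = 1936 ≡ 28. Since 49 = 32 + 16 + 1, 24^49 ≡ 28·44·24: 28·44 = 1232 ≡ 13, then 13·24 = 312 ≡ 47. So 24^49 ≡ 47 (mod 53).
Hence g⁻¹(24) = 47.

47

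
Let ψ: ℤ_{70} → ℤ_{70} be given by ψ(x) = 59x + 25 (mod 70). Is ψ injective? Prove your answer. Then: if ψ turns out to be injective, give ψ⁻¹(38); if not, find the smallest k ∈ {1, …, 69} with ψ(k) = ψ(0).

Recall: ψ is injective when ψ(a) = ψ(b) forces a = b.
If ψ(a) = ψ(b), then 59a ≡ 59b (mod 70). Because gcd(59, 70) = 1, we may cancel 59 to get a ≡ b (mod 70).
So ψ is injective.
We now compute 59⁻¹ mod 70 explicitly. Euclid's algorithm: 70 = 1·59 + 11, 59 = 5·11 + 4, 11 = 2·4 + 3, 4 = 1·3 + 1; back-substituting gives 1 = 19·59 − 16·70, so 59⁻¹ ≡ 19 (mod 70).
Since ψ is injective, we find ψ⁻¹(38): we need 59x ≡ 38 − 25 ≡ 13 (mod 70). Using 59⁻¹ = 19: x ≡ 19·13 = 247 = 3·70 + 37, so x = 37.
Check: ψ(37) = 59·37 + 25 = 2208 = 31·70 + 38 ≡ 38 (mod 70).

37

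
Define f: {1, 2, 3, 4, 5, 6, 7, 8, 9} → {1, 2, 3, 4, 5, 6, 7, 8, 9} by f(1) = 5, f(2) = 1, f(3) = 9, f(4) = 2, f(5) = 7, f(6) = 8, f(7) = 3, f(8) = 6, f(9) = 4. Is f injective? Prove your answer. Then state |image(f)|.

9

The values f(1), …, f(9) are 5, 1, 9, 2, 7, 8, 3, 6, 4 — all distinct.
So f(x_1) = f(x_2) only when x_1 = x_2, and f is injective.
The image of f is {1, 2, 3, 4, 5, 6, 7, 8, 9}, which has 9 elements.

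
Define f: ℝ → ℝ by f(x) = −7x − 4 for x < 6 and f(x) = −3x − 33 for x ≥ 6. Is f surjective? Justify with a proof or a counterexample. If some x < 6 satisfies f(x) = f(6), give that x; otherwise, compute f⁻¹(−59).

26/3

Both pieces are strictly decreasing (slopes −7 and −3), so each is injective on its own interval.
The left piece maps (−∞, 6) onto (−46, ∞); the right piece maps [6, ∞) onto (−∞, −51].
The union (−46, ∞) ∪ (−∞, −51] omits the interval between −46 and −51; in particular −46 has no preimage. So f is not surjective.
Because the two images are disjoint, no x < 6 has f(x) = f(6), so we compute f⁻¹(−59): −59 lies in (−∞, −51], so solve −3x − 33 = −59: x = (−59 + 33)/(−3) = 26/3.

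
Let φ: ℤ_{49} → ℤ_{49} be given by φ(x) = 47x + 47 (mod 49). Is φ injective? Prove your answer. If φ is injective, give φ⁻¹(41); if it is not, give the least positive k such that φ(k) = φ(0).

If φ(a) = φ(b), then 47a ≡ 47b (mod 49). Because gcd(47, 49) = 1, we may cancel 47 to get a ≡ b (mod 49).
Hence φ is injective.
We now compute 47⁻¹ mod 49 explicitly. Euclid's algorithm: 49 = 1·47 + 2, 47 = 23·2 + 1; back-substituting gives 1 = 24·47 − 23·49, so 47⁻¹ ≡ 24 (mod 49).
Since φ is injective, we compute φ⁻¹(41): solve 47x + 47 ≡ 41 (mod 49), i.e. 47x ≡ 43 (mod 49).
Multiplying by 47⁻¹ = 24 gives x ≡ 24·43 = 1032 = 21·49 + 3 ≡ 3 (mod 49).
Check: φ(3) = 47·3 + 47 = 188 = 3·49 + 41 ≡ 41 (mod 49).

3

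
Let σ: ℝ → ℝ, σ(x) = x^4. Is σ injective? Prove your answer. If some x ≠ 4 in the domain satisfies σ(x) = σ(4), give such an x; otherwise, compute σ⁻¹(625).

-4

σ(4) = 256 = (−4)^4 = σ(−4) (since 4 is even), with 4 ≠ −4. So σ is not injective.
For the follow-up, such an x exists: taking x = −4 ∈ ℝ gives σ(−4) = 256 = σ(4) with −4 ≠ 4.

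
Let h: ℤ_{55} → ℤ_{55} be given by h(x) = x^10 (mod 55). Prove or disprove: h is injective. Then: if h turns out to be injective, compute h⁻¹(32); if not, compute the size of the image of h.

h(2): Repeated squaring mod 55: 2^1 ≡ 2, 2^2 ≡ 2² = 4, 2^4 ≡ 4² = 16, 2^8 ≡ 16² = 256 ≡ 36. Since 10 = 8 + 2, 2^10 ≡ 36·4: 36·4 = 144 ≡ 34. So 2^10 ≡ 34 (mod 55).
h(3): Repeated squaring mod 55: 3^1 ≡ 3, 3^2 ≡ 3² = 9, 3^4 ≡ 9² = 81 ≡ 26, 3^8 ≡ 26² = 676 ≡ 16. Since 10 = 8 + 2, 3^10 ≡ 16·9: 16·9 = 144 ≡ 34. So 3^10 ≡ 34 (mod 55).
So h(2) = h(3) = 34 while 2 ≠ 3, therefore h is not injective.
Since h is not injective, we determine |image(h)|. Computing x^10 mod 55 for each x (by repeated squaring, reducing mod 55 at every step), the values h(0), h(1), …, h(54) are: 0, 1, 34, 34, 1, 45, 1, 34, 34, 1, 45, 11, 34, 34, 1, 45, 1, 34, 34, 1, 45, 1, 44, 34, 1, 45, 1, 34, 34, 1, 45, 1, 34, 44, 1, 45, 1, 34, 34, 1, 45, 1, 34, 34, 11, 45, 1, 34, 34, 1, 45, 1, 34, 34, 1.
The distinct values are {0, 1, 11, 34, 44, 45}; there are 6 of them.

6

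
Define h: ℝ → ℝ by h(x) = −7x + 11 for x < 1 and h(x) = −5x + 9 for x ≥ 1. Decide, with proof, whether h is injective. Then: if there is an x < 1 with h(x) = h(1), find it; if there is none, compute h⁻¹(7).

4/7

Both pieces are strictly decreasing (slopes −7 and −5), so each is injective on its own interval.
The left piece maps (−∞, 1) onto (4, ∞); the right piece maps [1, ∞) onto (−∞, 4].
These images are disjoint, so no value is attained by both pieces. Thus h is injective.
Because the two images are disjoint, no x < 1 has h(x) = h(1), so we compute h⁻¹(7): 7 lies in (4, ∞), so solve −7x + 11 = 7: x = (7 − 11)/(−7) = 4/7.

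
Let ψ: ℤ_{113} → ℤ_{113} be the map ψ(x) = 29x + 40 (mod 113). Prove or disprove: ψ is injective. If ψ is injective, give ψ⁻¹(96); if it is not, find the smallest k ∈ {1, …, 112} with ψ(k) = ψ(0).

By definition, ψ is injective if ψ(u) = ψ(v) implies u = v.
If ψ(u) = ψ(v), then 29u ≡ 29v (mod 113). Because gcd(29, 113) = 1, we may cancel 29 to get u ≡ v (mod 113).
Hence ψ is injective.
We now compute 29⁻¹ mod 113 explicitly. Euclid's algorithm: 113 = 3·29 + 26, 29 = 1·26 + 3, 26 = 8·3 + 2, 3 = 1·2 + 1; back-substituting gives 1 = 39·29 − 10·113, so 29⁻¹ ≡ 39 (mod 113).
Since ψ is injective, we compute ψ⁻¹(96): solve 29x + 40 ≡ 96 (mod 113), i.e. 29x ≡ 56 (mod 113).
Multiplying by 29⁻¹ = 39 gives x ≡ 39·56 = 2184 = 19·113 + 37 ≡ 37 (mod 113).
Check: ψ(37) = 29·37 + 40 = 1113 = 9·113 + 96 ≡ 96 (mod 113).

37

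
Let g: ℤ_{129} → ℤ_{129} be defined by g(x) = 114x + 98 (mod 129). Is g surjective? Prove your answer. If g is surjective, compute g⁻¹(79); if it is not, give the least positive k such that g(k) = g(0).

43

Since gcd(114, 129) = 3, we have 114x ≡ 0 (mod 3) for all x, so g(x) ≡ 2 (mod 3).
But 0 ≢ 2 (mod 3), so 0 ∈ ℤ_{129} has no preimage. Thus g is not surjective.
Since g is not surjective, we find the least positive k with g(k) = g(0): this means 114k ≡ 0 (mod 129), i.e. 129 ∣ 114k. Since gcd(114, 129) = 3, dividing through by 3 this holds exactly when 43 ∣ 38k, and as gcd(38, 43) = 1, exactly when 43 ∣ k.
The smallest positive such k is 43.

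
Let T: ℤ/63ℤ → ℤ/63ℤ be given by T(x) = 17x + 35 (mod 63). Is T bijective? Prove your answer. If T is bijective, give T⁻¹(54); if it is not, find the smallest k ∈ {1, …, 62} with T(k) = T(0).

53

Suppose T(a) = T(b) in ℤ/63ℤ. Then 17a + 35 ≡ 17b + 35 (mod 63), hence 17(a − b) ≡ 0 (mod 63).
Since gcd(17, 63) = 1, 17 is invertible modulo 63, therefore a − b ≡ 0 (mod 63), i.e. a = b.
We now compute 17⁻¹ mod 63 explicitly. Euclid's algorithm: 63 = 3·17 + 12, 17 = 1·12 + 5, 12 = 2·5 + 2, 5 = 2·2 + 1; back-substituting gives 1 = 26·17 − 7·63, so 17⁻¹ ≡ 26 (mod 63).
For any y ∈ ℤ/63ℤ, x = 26(y − 35) mod 63 satisfies T(x) = 17·26(y − 35) + 35 ≡ y (since 17·26 ≡ 1 mod 63). So every y has a preimage.
Therefore T is bijective.
Since T is bijective, we find T⁻¹(54): we need 17x ≡ 54 − 35 ≡ 19 (mod 63). Using 17⁻¹ = 26: x ≡ 26·19 = 494 = 7·63 + 53, so x = 53.
Check: T(53) = 17·53 + 35 = 936 = 14·63 + 54 ≡ 54 (mod 63).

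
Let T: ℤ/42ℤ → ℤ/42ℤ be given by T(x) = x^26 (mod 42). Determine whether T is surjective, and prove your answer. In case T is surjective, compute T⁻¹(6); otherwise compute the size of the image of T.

16

T(4): Repeated squaring mod 42: 4^1 ≡ 4, 4^2 ≡ 4² = 16, 4^4 ≡ 16² = 256 ≡ 4, 4^8 ≡ 4² = 16, 4^16 ≡ 16² = 256 ≡ 4. Since 26 = 16 + 8 + 2, 4^26 ≡ 4·16·16: 4·16 = 64 ≡ 22, then 22·16 = 352 ≡ 16. So 4^26 ≡ 16 (mod 42).
T(10): Repeated squaring mod 42: 10^1 ≡ 10, 10^2 ≡ 10² = 100 ≡ 16, 10^4 ≡ 16² = 256 ≡ 4, 10^8 ≡ 4² = 16, 10^16 ≡ 16² = 256 ≡ 4. Since 26 = 16 + 8 + 2, 10^26 ≡ 4·16·16: 4·16 = 64 ≡ 22, then 22·16 = 352 ≡ 16. So 10^26 ≡ 16 (mod 42).
So T(4) = T(10) = 16 while 4 ≠ 10, so T is not injective.
A non-injective map from the 42-element set ℤ/42ℤ to itself takes at most 41 distinct values, so it cannot be surjective. Thus T is not surjective.
Since T is not surjective, we determine |image(T)|. Computing x^26 mod 42 for each x (by repeated squaring, reducing mod 42 at every step), the values T(0), T(1), …, T(41) are: 0, 1, 4, 9, 16, 25, 36, 7, 22, 39, 16, 37, 18, 1, 28, 15, 4, 37, 30, 25, 22, 21, 22, 25, 30, 37, 4, 15, 28, 1, 18, 37, 16, 39, 22, 7, 36, 25, 16, 9, 4, 1.
The distinct values are {0, 1, 4, 7, 9, 15, 16, 18, 21, 22, 25, 28, 30, 36, 37, 39}; there are 16 of them.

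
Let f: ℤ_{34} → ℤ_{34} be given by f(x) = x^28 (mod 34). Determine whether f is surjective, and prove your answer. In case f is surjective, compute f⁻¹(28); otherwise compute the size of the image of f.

f(3): Repeated squaring mod 34: 3^1 ≡ 3, 3^2 ≡ 3² = 9, 3^4 ≡ 9² = 81 ≡ 13, 3^8 ≡ 13² = 169 ≡ 33, 3^16 ≡ 33² = 1089 ≡ 1. Since 28 = 16 + 8 + 4, 3^28 ≡ 1·33·13: 1·33 = 33, then 33·13 = 429 ≡ 21. So 3^28 ≡ 21 (mod 34).
f(5): Repeated squaring mod 34: 5^1 ≡ 5, 5^2 ≡ 5² = 25, 5^4 ≡ 25² = 625 ≡ 13, 5^8 ≡ 13² = 169 ≡ 33, 5^16 ≡ 33² = 1089 ≡ 1. Since 28 = 16 + 8 + 4, 5^28 ≡ 1·33·13: 1·33 = 33, then 33·13 = 429 ≡ 21. So 5^28 ≡ 21 (mod 34).
So f(3) = f(5) = 21 while 3 ≠ 5, hence f is not injective.
A non-injective map from the 34-element set ℤ_{34} to itself takes at most 33 distinct values, so it cannot be surjective. Therefore f is not surjective.
Since f is not surjective, we determine |image(f)|. Computing x^28 mod 34 for each x (by repeated squaring, reducing mod 34 at every step), the values f(0), f(1), …, f(33) are: 0, 1, 16, 21, 18, 21, 30, 13, 16, 33, 30, 13, 4, 1, 4, 33, 18, 17, 18, 33, 4, 1, 4, 13, 30, 33, 16, 13, 30, 21, 18, 21, 16, 1.
The distinct values are {0, 1, 4, 13, 16, 17, 18, 21, 30, 33}; there are 10 of them.

10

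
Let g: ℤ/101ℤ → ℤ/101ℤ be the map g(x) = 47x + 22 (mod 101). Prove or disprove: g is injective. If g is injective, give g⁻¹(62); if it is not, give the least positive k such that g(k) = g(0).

Recall: injectivity means: for all s, t in the domain, g(s) = g(t) implies s = t.
Suppose g(s) = g(t) in ℤ/101ℤ. Then 47s + 22 ≡ 47t + 22 (mod 101), hence 47(s − t) ≡ 0 (mod 101).
Since gcd(47, 101) = 1, 47 is invertible modulo 101, so s − t ≡ 0 (mod 101), i.e. s = t.
Hence g is injective.
We now compute 47⁻¹ mod 101 explicitly. Euclid's algorithm: 101 = 2·47 + 7, 47 = 6·7 + 5, 7 = 1·5 + 2, 5 = 2·2 + 1; back-substituting gives 1 = 43·47 − 20·101, so 47⁻¹ ≡ 43 (mod 101).
Since g is injective, we find g⁻¹(62): we need 47x ≡ 62 − 22 ≡ 40 (mod 101). Using 47⁻¹ = 43: x ≡ 43·40 = 1720 = 17·101 + 3, so x = 3.
Check: g(3) = 47·3 + 22 = 163 = 1·101 + 62 ≡ 62 (mod 101).

3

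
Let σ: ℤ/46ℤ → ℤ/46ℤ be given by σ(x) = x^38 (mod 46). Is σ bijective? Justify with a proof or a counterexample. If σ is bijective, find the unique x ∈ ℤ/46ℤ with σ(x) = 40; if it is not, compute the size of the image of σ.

24

σ(22): Repeated squaring mod 46: 22^1 ≡ 22, 22^2 ≡ 22² = 484 ≡ 24, 22^4 ≡ 24² = 576 ≡ 24, 22^8 ≡ 24² = 576 ≡ 24, 22^16 ≡ 24² = 576 ≡ 24, 22^32 ≡ 24² = 576 ≡ 24. Since 38 = 32 + 4 + 2, 22^38 ≡ 24·24·24: 24·24 = 576 ≡ 24, then 24·24 = 576 ≡ 24. So 22^38 ≡ 24 (mod 46).
σ(24): Repeated squaring mod 46: 24^1 ≡ 24, 24^2 ≡ 24² = 576 ≡ 24, 24^4 ≡ 24² = 576 ≡ 24, 24^8 ≡ 24² = 576 ≡ 24, 24^16 ≡ 24² = 576 ≡ 24, 24^32 ≡ 24² = 576 ≡ 24. Since 38 = 32 + 4 + 2, 24^38 ≡ 24·24·24: 24·24 = 576 ≡ 24, then 24·24 = 576 ≡ 24. So 24^38 ≡ 24 (mod 46).
So σ(22) = σ(24) = 24 while 22 ≠ 24, hence σ is not injective, hence not bijective.
Since σ is not bijective, we determine |image(σ)|. Computing x^38 mod 46 for each x (by repeated squaring, reducing mod 46 at every step), the values σ(0), σ(1), …, σ(45) are: 0, 1, 32, 13, 12, 3, 2, 29, 16, 31, 4, 41, 18, 27, 8, 39, 6, 25, 26, 35, 36, 9, 24, 23, 24, 9, 36, 35, 26, 25, 6, 39, 8, 27, 18, 41, 4, 31, 16, 29, 2, 3, 12, 13, 32, 1.
The distinct values are {0, 1, 2, 3, 4, 6, 8, 9, 12, 13, 16, 18, 23, 24, 25, 26, 27, 29, 31, 32, 35, 36, 39, 41}; there are 24 of them.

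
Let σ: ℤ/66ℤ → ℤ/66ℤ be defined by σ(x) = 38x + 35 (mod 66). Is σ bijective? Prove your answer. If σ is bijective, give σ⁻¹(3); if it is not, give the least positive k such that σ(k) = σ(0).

Recall: injectivity means: for all a, b in the domain, σ(a) = σ(b) implies a = b.
We have gcd(38, 66) = 2 > 1. Taking a = 0 and b = 33: σ(0) = 35 and σ(33) = 38·33 + 35 = 1289 ≡ 35 (mod 66).
So σ(0) = σ(33) while 0 ≠ 33, therefore σ is not injective, hence not bijective.
Since σ is not bijective, we find the least positive k with σ(k) = σ(0): this means 38k ≡ 0 (mod 66), i.e. 66 ∣ 38k. Since gcd(38, 66) = 2, dividing through by 2 this holds exactly when 33 ∣ 19k, and as gcd(19, 33) = 1, exactly when 33 ∣ k.
The smallest positive such k is 33.

33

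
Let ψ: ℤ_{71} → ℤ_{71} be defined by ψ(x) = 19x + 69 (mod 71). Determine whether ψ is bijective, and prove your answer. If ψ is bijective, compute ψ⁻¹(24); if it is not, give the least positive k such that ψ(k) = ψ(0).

Suppose ψ(a) = ψ(b) in ℤ_{71}. Then 19a + 69 ≡ 19b + 69 (mod 71), hence 19(a − b) ≡ 0 (mod 71).
Since gcd(19, 71) = 1, 19 is invertible modulo 71, therefore a − b ≡ 0 (mod 71), i.e. a = b.
We now compute 19⁻¹ mod 71 explicitly. Euclid's algorithm: 71 = 3·19 + 14, 19 = 1·14 + 5, 14 = 2·5 + 4, 5 = 1·4 + 1; back-substituting gives 1 = 15·19 − 4·71, so 19⁻¹ ≡ 15 (mod 71).
Then y ↦ 15(y − 69) is a two-sided inverse to ψ, so every y ∈ ℤ_{71} has a preimage.
Therefore ψ is bijective.
Since ψ is bijective, we find ψ⁻¹(24): we need 19x ≡ 24 − 69 ≡ 26 (mod 71). Using 19⁻¹ = 15: x ≡ 15·26 = 390 = 5·71 + 35, so x = 35.
Check: ψ(35) = 19·35 + 69 = 734 = 10·71 + 24 ≡ 24 (mod 71).

35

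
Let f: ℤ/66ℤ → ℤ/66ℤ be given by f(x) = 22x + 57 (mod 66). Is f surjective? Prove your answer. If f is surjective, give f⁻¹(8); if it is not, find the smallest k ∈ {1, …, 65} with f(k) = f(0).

Since gcd(22, 66) = 22, we have 22x ≡ 0 (mod 22) for all x, so f(x) ≡ 13 (mod 22).
But 0 ≢ 13 (mod 22), so 0 ∈ ℤ/66ℤ has no preimage. Hence f is not surjective.
Since f is not surjective, we find the least positive k with f(k) = f(0): this means 22k ≡ 0 (mod 66), i.e. 66 ∣ 22k. Since gcd(22, 66) = 22, dividing through by 22 this holds exactly when 3 ∣ k.
The smallest positive such k is 3.

3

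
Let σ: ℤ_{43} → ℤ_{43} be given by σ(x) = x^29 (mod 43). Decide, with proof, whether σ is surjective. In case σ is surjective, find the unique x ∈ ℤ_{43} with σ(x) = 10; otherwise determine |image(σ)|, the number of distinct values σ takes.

17

Since 43 is prime, the nonzero elements of ℤ_{43} form a cyclic group of order 42.
As gcd(29, 42) = 1, raising to the 29th power is a bijection on this group: if x_1^29 ≡ x_2^29 then (x_1x_2^{−1})^29 = 1, and the only element of order dividing gcd(29, 42) = 1 is 1, so x_1 = x_2.
With σ(0) = 0 this makes σ injective on all of ℤ_{43}, hence bijective (finite equal-size domain and codomain). In particular σ is surjective.
Since σ is surjective, we find the preimage of 10. The inverse of x ↦ x^29 on (ℤ_{43})^× is x ↦ x^29, because 29·29 = 841 = 20·42 + 1 ≡ 1 (mod 42) and x^{42} = 1 for x ≠ 0 (Fermat). So σ⁻¹(10) = 10^29 mod 43.
Repeated squaring mod 43: 10^1 ≡ 10, 10^2 ≡ 10² = 100 ≡ 14, 10^4 ≡ 14² = 196 ≡ 24, 10^8 ≡ 24² = 576 ≡ 17, 10^16 ≡ 17² = 289 ≡ 31. Since 29 = 16 + 8 + 4 + 1, 10^29 ≡ 31·17·24·10: 31·17 = 527 ≡ 11, then 11·24 = 264 ≡ 6, then 6·10 = 60 ≡ 17. So 10^29 ≡ 17 (mod 43).
Hence σ⁻¹(10) = 17.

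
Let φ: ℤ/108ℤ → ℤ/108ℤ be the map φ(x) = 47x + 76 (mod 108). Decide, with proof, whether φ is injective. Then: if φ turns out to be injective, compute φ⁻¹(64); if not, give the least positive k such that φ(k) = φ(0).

If φ(s) = φ(t), then 47s ≡ 47t (mod 108). Because gcd(47, 108) = 1, we may cancel 47 to get s ≡ t (mod 108).
Therefore φ is injective.
We now compute 47⁻¹ mod 108 explicitly. Euclid's algorithm: 108 = 2·47 + 14, 47 = 3·14 + 5, 14 = 2·5 + 4, 5 = 1·4 + 1; back-substituting gives 1 = 23·47 − 10·108, so 47⁻¹ ≡ 23 (mod 108).
Since φ is injective, we find φ⁻¹(64): we need 47x ≡ 64 − 76 ≡ 96 (mod 108). Using 47⁻¹ = 23: x ≡ 23·96 = 2208 = 20·108 + 48, so x = 48.
Check: φ(48) = 47·48 + 76 = 2332 = 21·108 + 64 ≡ 64 (mod 108).

48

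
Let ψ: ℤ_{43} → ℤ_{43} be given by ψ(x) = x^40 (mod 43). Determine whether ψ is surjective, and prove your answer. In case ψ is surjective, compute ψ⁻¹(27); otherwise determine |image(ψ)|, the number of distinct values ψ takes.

ψ(21): Repeated squaring mod 43: 21^1 ≡ 21, 21^2 ≡ 21² = 441 ≡ 11, 21^4 ≡ 11² = 121 ≡ 35, 21^8 ≡ 35² = 1225 ≡ 21, 21^16 ≡ 21² = 441 ≡ 11, 21^32 ≡ 11² = 121 ≡ 35. Since 40 = 32 + 8, 21^40 ≡ 35·21: 35·21 = 735 ≡ 4. So 21^40 ≡ 4 (mod 43).
ψ(22): Repeated squaring mod 43: 22^1 ≡ 22, 22^2 ≡ 22² = 484 ≡ 11, 22^4 ≡ 11² = 121 ≡ 35, 22^8 ≡ 35² = 1225 ≡ 21, 22^16 ≡ 21² = 441 ≡ 11, 22^32 ≡ 11² = 121 ≡ 35. Since 40 = 32 + 8, 22^40 ≡ 35·21: 35·21 = 735 ≡ 4. So 22^40 ≡ 4 (mod 43).
So ψ(21) = ψ(22) = 4 while 21 ≠ 22, thus ψ is not injective.
A non-injective map from the 43-element set ℤ_{43} to itself takes at most 42 distinct values, so it cannot be surjective. Therefore ψ is not surjective.
Since ψ is not surjective, we determine |image(ψ)|. Computing x^40 mod 43 for each x (by repeated squaring, reducing mod 43 at every step), the values ψ(0), ψ(1), …, ψ(42) are: 0, 1, 11, 24, 35, 31, 6, 36, 41, 17, 40, 16, 23, 14, 9, 13, 21, 25, 15, 38, 10, 4, 4, 10, 38, 15, 25, 21, 13, 9, 14, 23, 16, 40, 17, 41, 36, 6, 31, 35, 24, 11, 1.
The distinct values are {0, 1, 4, 6, 9, 10, 11, 13, 14, 15, 16, 17, 21, 23, 24, 25, 31, 35, 36, 38, 40, 41}; there are 22 of them.

22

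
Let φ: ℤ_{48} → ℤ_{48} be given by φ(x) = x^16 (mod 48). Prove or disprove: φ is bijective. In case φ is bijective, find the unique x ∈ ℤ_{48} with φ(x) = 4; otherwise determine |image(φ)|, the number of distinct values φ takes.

4

φ(2): Repeated squaring mod 48: 2^1 ≡ 2, 2^2 ≡ 2² = 4, 2^4 ≡ 4² = 16, 2^8 ≡ 16² = 256 ≡ 16, 2^16 ≡ 16² = 256 ≡ 16. So 2^16 ≡ 16 (mod 48).
φ(4): Repeated squaring mod 48: 4^1 ≡ 4, 4^2 ≡ 4² = 16, 4^4 ≡ 16² = 256 ≡ 16, 4^8 ≡ 16² = 256 ≡ 16, 4^16 ≡ 16² = 256 ≡ 16. So 4^16 ≡ 16 (mod 48).
So φ(2) = φ(4) = 16 while 2 ≠ 4, thus φ is not injective, hence not bijective.
Since φ is not bijective, we determine |image(φ)|. Computing x^16 mod 48 for each x (by repeated squaring, reducing mod 48 at every step), the values φ(0), φ(1), …, φ(47) are: 0, 1, 16, 33, 16, 1, 0, 1, 16, 33, 16, 1, 0, 1, 16, 33, 16, 1, 0, 1, 16, 33, 16, 1, 0, 1, 16, 33, 16, 1, 0, 1, 16, 33, 16, 1, 0, 1, 16, 33, 16, 1, 0, 1, 16, 33, 16, 1.
The distinct values are {0, 1, 16, 33}; there are 4 of them.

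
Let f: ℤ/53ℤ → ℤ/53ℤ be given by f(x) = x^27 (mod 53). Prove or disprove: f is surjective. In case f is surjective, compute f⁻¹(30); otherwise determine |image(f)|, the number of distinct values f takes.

Since 53 is prime, the nonzero elements of ℤ/53ℤ form a cyclic group of order 52.
As gcd(27, 52) = 1, raising to the 27th power is a bijection on this group: if s^27 ≡ t^27 then (st^{−1})^27 = 1, and the only element of order dividing gcd(27, 52) = 1 is 1, so s = t.
With f(0) = 0 this makes f injective on all of ℤ/53ℤ, hence bijective (finite equal-size domain and codomain). In particular f is surjective.
Since f is surjective, we find the preimage of 30. The inverse of x ↦ x^27 on (ℤ/53ℤ)^× is x ↦ x^27, because 27·27 = 729 = 14·52 + 1 ≡ 1 (mod 52) and x^{52} = 1 for x ≠ 0 (Fermat). So f⁻¹(30) = 30^27 mod 53.
Repeated squaring mod 53: 30^1 ≡ 30, 30^2 ≡ 30² = 900 ≡ 52, 30^4 ≡ 52² = 2704 ≡ 1, 30^8 ≡ 1² = 1, 30^16 ≡ 1² = 1. Since 27 = 16 + 8 + 2 + 1, 30^27 ≡ 1·1·52·30: 1·1 = 1, then 1·52 = 52, then 52·30 = 1560 ≡ 23. So 30^27 ≡ 23 (mod 53).
Hence f⁻¹(30) = 23.

23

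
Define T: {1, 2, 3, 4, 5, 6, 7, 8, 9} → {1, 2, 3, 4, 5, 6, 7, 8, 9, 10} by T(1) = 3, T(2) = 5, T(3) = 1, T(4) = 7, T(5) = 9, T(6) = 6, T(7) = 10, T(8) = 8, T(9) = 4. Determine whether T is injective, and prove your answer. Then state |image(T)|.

9

The values T(1), …, T(9) are 3, 5, 1, 7, 9, 6, 10, 8, 4 — all distinct.
So T(u) = T(v) only when u = v, and T is injective.
The image of T is {1, 3, 4, 5, 6, 7, 8, 9, 10}, which has 9 elements.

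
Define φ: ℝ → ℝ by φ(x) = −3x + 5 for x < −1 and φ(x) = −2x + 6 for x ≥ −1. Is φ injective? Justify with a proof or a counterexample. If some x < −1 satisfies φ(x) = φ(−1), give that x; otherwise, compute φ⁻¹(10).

-5/3

Both pieces are strictly decreasing (slopes −3 and −2), so each is injective on its own interval.
The left piece maps (−∞, −1) onto (8, ∞); the right piece maps [−1, ∞) onto (−∞, 8].
These images are disjoint, so no value is attained by both pieces. Hence φ is injective.
Because the two images are disjoint, no x < −1 has φ(x) = φ(−1), so we compute φ⁻¹(10): 10 lies in (8, ∞), so solve −3x + 5 = 10: x = (10 − 5)/(−3) = −5/3.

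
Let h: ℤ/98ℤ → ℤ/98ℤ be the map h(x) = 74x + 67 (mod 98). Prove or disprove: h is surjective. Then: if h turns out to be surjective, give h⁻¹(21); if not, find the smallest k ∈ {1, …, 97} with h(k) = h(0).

Since gcd(74, 98) = 2, we have 74x ≡ 0 (mod 2) for all x, so h(x) ≡ 1 (mod 2).
But 0 ≢ 1 (mod 2), so 0 ∈ ℤ/98ℤ has no preimage. Thus h is not surjective.
Since h is not surjective, we find the least positive k with h(k) = h(0): this means 74k ≡ 0 (mod 98), i.e. 98 ∣ 74k. Since gcd(74, 98) = 2, dividing through by 2 this holds exactly when 49 ∣ 37k, and as gcd(37, 49) = 1, exactly when 49 ∣ k.
The smallest positive such k is 49.

49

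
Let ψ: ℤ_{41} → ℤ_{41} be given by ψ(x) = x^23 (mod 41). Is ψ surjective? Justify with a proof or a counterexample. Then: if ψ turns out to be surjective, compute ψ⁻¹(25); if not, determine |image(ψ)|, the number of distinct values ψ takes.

Since 41 is prime, the nonzero elements of ℤ_{41} form a cyclic group of order 40.
As gcd(23, 40) = 1, raising to the 23rd power is a bijection on this group: if s^23 ≡ t^23 then (st^{−1})^23 = 1, and the only element of order dividing gcd(23, 40) = 1 is 1, so s = t.
With ψ(0) = 0 this makes ψ injective on all of ℤ_{41}, hence bijective (finite equal-size domain and codomain). In particular ψ is surjective.
Since ψ is surjective, we find the preimage of 25. The inverse of x ↦ x^23 on (ℤ_{41})^× is x ↦ x^7, because 23·7 = 161 = 4·40 + 1 ≡ 1 (mod 40) and x^{40} = 1 for x ≠ 0 (Fermat). So ψ⁻¹(25) = 25^7 mod 41.
Repeated squaring mod 41: 25^1 ≡ 25, 25^2 ≡ 25² = 625 ≡ 10, 25^4 ≡ 10² = 100 ≡ 18. Since 7 = 4 + 2 + 1, 25^7 ≡ 18·10·25: 18·10 = 180 ≡ 16, then 16·25 = 400 ≡ 31. So 25^7 ≡ 31 (mod 41).
Hence ψ⁻¹(25) = 31.

31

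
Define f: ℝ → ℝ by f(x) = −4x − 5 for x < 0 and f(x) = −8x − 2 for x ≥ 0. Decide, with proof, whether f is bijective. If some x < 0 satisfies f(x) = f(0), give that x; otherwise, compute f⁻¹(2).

-3/4

Both pieces are strictly decreasing (slopes −4 and −8), so each is injective on its own interval.
The left piece maps (−∞, 0) onto (−5, ∞); the right piece maps [0, ∞) onto (−∞, −2].
These images overlap. In particular f(0) = −2 (right piece), and solving −4x − 5 = −2 on the left piece gives x = −3/4 < 0.
So f(−3/4) = f(0) with −3/4 ≠ 0, and f is not injective, hence not bijective. This x = −3/4 is the requested value below 0.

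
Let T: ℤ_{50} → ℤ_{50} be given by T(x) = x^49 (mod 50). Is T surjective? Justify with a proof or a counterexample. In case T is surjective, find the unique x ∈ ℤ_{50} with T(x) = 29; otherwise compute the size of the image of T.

42

T(0) = 0^49 = 0.
T(10): Repeated squaring mod 50: 10^1 ≡ 10, 10^2 ≡ 10² = 100 ≡ 0, 10^4 ≡ 0² = 0, 10^8 ≡ 0² = 0, 10^16 ≡ 0² = 0, 10^32 ≡ 0² = 0. Since 49 = 32 + 16 + 1, 10^49 ≡ 0·0·10: 0·0 = 0, then 0·10 = 0. So 10^49 ≡ 0 (mod 50).
So T(0) = T(10) = 0 while 0 ≠ 10, therefore T is not injective.
A non-injective map from the 50-element set ℤ_{50} to itself takes at most 49 distinct values, so it cannot be surjective. Thus T is not surjective.
Since T is not surjective, we determine |image(T)|. Computing x^49 mod 50 for each x (by repeated squaring, reducing mod 50 at every step), the values T(0), T(1), …, T(49) are: 0, 1, 12, 33, 44, 25, 46, 7, 28, 39, 0, 41, 2, 23, 34, 25, 36, 47, 18, 29, 0, 31, 42, 13, 24, 25, 26, 37, 8, 19, 0, 21, 32, 3, 14, 25, 16, 27, 48, 9, 0, 11, 22, 43, 4, 25, 6, 17, 38, 49.
The distinct values are {0, 1, 2, 3, 4, 6, 7, 8, 9, 11, 12, 13, 14, 16, 17, 18, 19, 21, 22, 23, 24, 25, 26, 27, 28, 29, 31, 32, 33, 34, 36, 37, 38, 39, 41, 42, 43, 44, 46, 47, 48, 49}; there are 42 of them.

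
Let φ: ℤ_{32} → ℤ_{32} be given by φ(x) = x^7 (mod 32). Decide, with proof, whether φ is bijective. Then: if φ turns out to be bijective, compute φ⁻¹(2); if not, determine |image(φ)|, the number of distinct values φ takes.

φ(0) = 0^7 = 0.
φ(2): Repeated squaring mod 32: 2^1 ≡ 2, 2^2 ≡ 2² = 4, 2^4 ≡ 4² = 16. Since 7 = 4 + 2 + 1, 2^7 ≡ 16·4·2: 16·4 = 64 ≡ 0, then 0·2 = 0. So 2^7 ≡ 0 (mod 32).
So φ(0) = φ(2) = 0 while 0 ≠ 2, thus φ is not injective, hence not bijective.
Since φ is not bijective, we determine |image(φ)|. Computing x^7 mod 32 for each x (by repeated squaring, reducing mod 32 at every step), the values φ(0), φ(1), …, φ(31) are: 0, 1, 0, 11, 0, 13, 0, 23, 0, 25, 0, 3, 0, 5, 0, 15, 0, 17, 0, 27, 0, 29, 0, 7, 0, 9, 0, 19, 0, 21, 0, 31.
The distinct values are {0, 1, 3, 5, 7, 9, 11, 13, 15, 17, 19, 21, 23, 25, 27, 29, 31}; there are 17 of them.

17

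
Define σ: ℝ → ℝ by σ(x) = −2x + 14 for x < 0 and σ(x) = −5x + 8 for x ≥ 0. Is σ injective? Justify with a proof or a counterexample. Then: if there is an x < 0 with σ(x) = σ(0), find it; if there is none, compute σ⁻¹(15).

Both pieces are strictly decreasing (slopes −2 and −5), so each is injective on its own interval.
The left piece maps (−∞, 0) onto (14, ∞); the right piece maps [0, ∞) onto (−∞, 8].
These images are disjoint, so no value is attained by both pieces. Therefore σ is injective.
Because the two images are disjoint, no x < 0 has σ(x) = σ(0), so we compute σ⁻¹(15): 15 lies in (14, ∞), so solve −2x + 14 = 15: x = (15 − 14)/(−2) = −1/2.

-1/2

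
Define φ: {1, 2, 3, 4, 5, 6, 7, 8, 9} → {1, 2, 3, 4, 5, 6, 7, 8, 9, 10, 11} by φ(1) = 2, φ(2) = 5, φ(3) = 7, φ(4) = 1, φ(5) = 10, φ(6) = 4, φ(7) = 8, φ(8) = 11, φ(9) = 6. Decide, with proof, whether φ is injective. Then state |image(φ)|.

9

The values φ(1), …, φ(9) are 2, 5, 7, 1, 10, 4, 8, 11, 6 — all distinct.
So φ(u) = φ(v) only when u = v, and φ is injective.
The image of φ is {1, 2, 4, 5, 6, 7, 8, 10, 11}, which has 9 elements.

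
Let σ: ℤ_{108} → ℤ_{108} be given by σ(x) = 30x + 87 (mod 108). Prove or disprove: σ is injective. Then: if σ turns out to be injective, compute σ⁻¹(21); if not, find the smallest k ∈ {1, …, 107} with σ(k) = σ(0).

18

We have gcd(30, 108) = 6 > 1. Taking u = 0 and v = 18: σ(0) = 87 and σ(18) = 30·18 + 87 = 627 ≡ 87 (mod 108).
So σ(0) = σ(18) while 0 ≠ 18, hence σ is not injective.
Since σ is not injective, we find the least positive k with σ(k) = σ(0): this means 30k ≡ 0 (mod 108), i.e. 108 ∣ 30k. Since gcd(30, 108) = 6, dividing through by 6 this holds exactly when 18 ∣ 5k, and as gcd(5, 18) = 1, exactly when 18 ∣ k.
The smallest positive such k is 18.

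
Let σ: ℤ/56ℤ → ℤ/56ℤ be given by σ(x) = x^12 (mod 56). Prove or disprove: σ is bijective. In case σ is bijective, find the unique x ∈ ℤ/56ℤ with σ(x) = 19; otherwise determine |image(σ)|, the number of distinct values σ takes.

4

σ(1) = 1^12 = 1.
σ(3): Repeated squaring mod 56: 3^1 ≡ 3, 3^2 ≡ 3² = 9, 3^4 ≡ 9² = 81 ≡ 25, 3^8 ≡ 25² = 625 ≡ 9. Since 12 = 8 + 4, 3^12 ≡ 9·25: 9·25 = 225 ≡ 1. So 3^12 ≡ 1 (mod 56).
So σ(1) = σ(3) = 1 while 1 ≠ 3, thus σ is not injective, hence not bijective.
Since σ is not bijective, we determine |image(σ)|. Computing x^12 mod 56 for each x (by repeated squaring, reducing mod 56 at every step), the values σ(0), σ(1), …, σ(55) are: 0, 1, 8, 1, 8, 1, 8, 49, 8, 1, 8, 1, 8, 1, 0, 1, 8, 1, 8, 1, 8, 49, 8, 1, 8, 1, 8, 1, 0, 1, 8, 1, 8, 1, 8, 49, 8, 1, 8, 1, 8, 1, 0, 1, 8, 1, 8, 1, 8, 49, 8, 1, 8, 1, 8, 1.
The distinct values are {0, 1, 8, 49}; there are 4 of them.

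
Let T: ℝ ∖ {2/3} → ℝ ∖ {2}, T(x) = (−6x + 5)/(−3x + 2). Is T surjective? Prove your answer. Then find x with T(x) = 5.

5/9

For any y ≠ 2, solving y(−3x + 2) = −6x + 5 for x gives a well-defined x ≠ 2/3. So T is surjective.
Solving T(x) = 5: cross-multiplying gives −6x + 5 = 5(−3x + 2), which rearranges to 9x = 5, so x = 5/9.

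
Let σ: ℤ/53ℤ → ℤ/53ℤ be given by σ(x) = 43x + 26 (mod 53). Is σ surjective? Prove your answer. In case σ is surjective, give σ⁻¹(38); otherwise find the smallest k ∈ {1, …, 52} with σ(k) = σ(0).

Recall: surjectivity means every element of the codomain has a preimage under σ.
Since gcd(43, 53) = 1, 43 is invertible modulo 53. Euclid's algorithm: 53 = 1·43 + 10, 43 = 4·10 + 3, 10 = 3·3 + 1; back-substituting gives 1 = 37·43 − 30·53, so 43⁻¹ ≡ 37 (mod 53).
For any y ∈ ℤ/53ℤ, x = 37(y − 26) mod 53 satisfies σ(x) = 43·37(y − 26) + 26 ≡ y (since 43·37 ≡ 1 mod 53). So every y has a preimage.
Therefore σ is surjective.
Since σ is surjective, we find σ⁻¹(38): we need 43x ≡ 38 − 26 ≡ 12 (mod 53). Using 43⁻¹ = 37: x ≡ 37·12 = 444 = 8·53 + 20, so x = 20.
Check: σ(20) = 43·20 + 26 = 886 = 16·53 + 38 ≡ 38 (mod 53).

20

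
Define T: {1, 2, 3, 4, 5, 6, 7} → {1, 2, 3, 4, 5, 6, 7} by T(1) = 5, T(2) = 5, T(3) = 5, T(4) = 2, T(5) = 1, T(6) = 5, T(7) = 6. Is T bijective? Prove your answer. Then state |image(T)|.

4

T(1) = 5 = T(2) with 1 ≠ 2, so T is not injective, hence not bijective.
The image of T is {1, 2, 5, 6}, which has 4 elements.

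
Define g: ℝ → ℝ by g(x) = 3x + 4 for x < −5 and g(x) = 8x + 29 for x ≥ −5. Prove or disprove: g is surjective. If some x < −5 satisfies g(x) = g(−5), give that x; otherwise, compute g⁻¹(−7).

-9/2

Both pieces are strictly increasing (slopes 3 and 8), so each is injective on its own interval.
The left piece maps (−∞, −5) onto (−∞, −11); the right piece maps [−5, ∞) onto [−11, ∞).
These images together cover ℝ, so g is surjective.
Because the two images are disjoint, no x < −5 has g(x) = g(−5), so we compute g⁻¹(−7): −7 lies in [−11, ∞), so solve 8x + 29 = −7: x = (−7 − 29)/8 = −9/2.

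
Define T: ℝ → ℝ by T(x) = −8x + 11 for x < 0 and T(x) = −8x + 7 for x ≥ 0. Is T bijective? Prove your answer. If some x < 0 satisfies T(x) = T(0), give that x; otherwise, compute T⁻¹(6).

Both pieces are strictly decreasing (slopes −8 and −8), so each is injective on its own interval.
The left piece maps (−∞, 0) onto (11, ∞); the right piece maps [0, ∞) onto (−∞, 7].
The images leave a gap (11 has no preimage), so T is not surjective, hence not bijective.
Because the two images are disjoint, no x < 0 has T(x) = T(0), so we compute T⁻¹(6): 6 lies in (−∞, 7], so solve −8x + 7 = 6: x = (6 − 7)/(−8) = 1/8.

1/8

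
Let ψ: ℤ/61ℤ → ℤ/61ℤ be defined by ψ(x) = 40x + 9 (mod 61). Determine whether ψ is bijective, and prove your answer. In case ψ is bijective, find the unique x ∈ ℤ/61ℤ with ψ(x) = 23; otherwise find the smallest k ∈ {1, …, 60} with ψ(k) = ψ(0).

40

Recall: ψ is injective if ψ(a) = ψ(b) implies a = b.
If ψ(a) = ψ(b), then 40a ≡ 40b (mod 61). Because gcd(40, 61) = 1, we may cancel 40 to get a ≡ b (mod 61).
We now compute 40⁻¹ mod 61 explicitly. Euclid's algorithm: 61 = 1·40 + 21, 40 = 1·21 + 19, 21 = 1·19 + 2, 19 = 9·2 + 1; back-substituting gives 1 = 29·40 − 19·61, so 40⁻¹ ≡ 29 (mod 61).
Then y ↦ 29(y − 9) is a two-sided inverse to ψ, so every y ∈ ℤ/61ℤ has a preimage.
Therefore ψ is bijective.
Since ψ is bijective, we compute ψ⁻¹(23): solve 40x + 9 ≡ 23 (mod 61), i.e. 40x ≡ 14 (mod 61).
Multiplying by 40⁻¹ = 29 gives x ≡ 29·14 = 406 = 6·61 + 40 ≡ 40 (mod 61).
Check: ψ(40) = 40·40 + 9 = 1609 = 26·61 + 23 ≡ 23 (mod 61).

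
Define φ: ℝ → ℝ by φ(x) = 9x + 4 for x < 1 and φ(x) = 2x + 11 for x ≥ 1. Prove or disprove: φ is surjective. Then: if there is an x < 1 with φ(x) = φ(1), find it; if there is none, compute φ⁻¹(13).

Both pieces are strictly increasing (slopes 9 and 2), so each is injective on its own interval.
The left piece maps (−∞, 1) onto (−∞, 13); the right piece maps [1, ∞) onto [13, ∞).
These images together cover ℝ, so φ is surjective.
Because the two images are disjoint, no x < 1 has φ(x) = φ(1), so we compute φ⁻¹(13): 13 lies in [13, ∞), so solve 2x + 11 = 13: x = (13 − 11)/2 = 1.

1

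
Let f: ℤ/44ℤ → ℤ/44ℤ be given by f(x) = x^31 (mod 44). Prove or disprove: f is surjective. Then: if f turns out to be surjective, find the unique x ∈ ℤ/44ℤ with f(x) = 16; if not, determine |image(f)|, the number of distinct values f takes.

f(0) = 0^31 = 0.
f(22): Repeated squaring mod 44: 22^1 ≡ 22, 22^2 ≡ 22² = 484 ≡ 0, 22^4 ≡ 0² = 0, 22^8 ≡ 0² = 0, 22^16 ≡ 0² = 0. Since 31 = 16 + 8 + 4 + 2 + 1, 22^31 ≡ 0·0·0·0·22: 0·0 = 0, then 0·0 = 0, then 0·0 = 0, then 0·22 = 0. So 22^31 ≡ 0 (mod 44).
So f(0) = f(22) = 0 while 0 ≠ 22, hence f is not injective.
A non-injective map from the 44-element set ℤ/44ℤ to itself takes at most 43 distinct values, so it cannot be surjective. So f is not surjective.
Since f is not surjective, we determine |image(f)|. Computing x^31 mod 44 for each x (by repeated squaring, reducing mod 44 at every step), the values f(0), f(1), …, f(43) are: 0, 1, 24, 3, 4, 5, 28, 7, 8, 9, 32, 11, 12, 13, 36, 15, 16, 17, 40, 19, 20, 21, 0, 23, 24, 25, 4, 27, 28, 29, 8, 31, 32, 33, 12, 35, 36, 37, 16, 39, 40, 41, 20, 43.
The distinct values are {0, 1, 3, 4, 5, 7, 8, 9, 11, 12, 13, 15, 16, 17, 19, 20, 21, 23, 24, 25, 27, 28, 29, 31, 32, 33, 35, 36, 37, 39, 40, 41, 43}; there are 33 of them.

33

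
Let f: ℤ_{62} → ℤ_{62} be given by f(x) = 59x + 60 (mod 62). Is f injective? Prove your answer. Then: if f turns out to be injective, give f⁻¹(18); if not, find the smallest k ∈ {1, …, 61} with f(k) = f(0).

Suppose f(a) = f(b) in ℤ_{62}. Then 59a + 60 ≡ 59b + 60 (mod 62), therefore 59(a − b) ≡ 0 (mod 62).
Since gcd(59, 62) = 1, 59 is invertible modulo 62, thus a − b ≡ 0 (mod 62), i.e. a = b.
Thus f is injective.
We now compute 59⁻¹ mod 62 explicitly. Euclid's algorithm: 62 = 1·59 + 3, 59 = 19·3 + 2, 3 = 1·2 + 1; back-substituting gives 1 = 41·59 − 39·62, so 59⁻¹ ≡ 41 (mod 62).
Since f is injective, we compute f⁻¹(18): solve 59x + 60 ≡ 18 (mod 62), i.e. 59x ≡ 20 (mod 62).
Multiplying by 59⁻¹ = 41 gives x ≡ 41·20 = 820 = 13·62 + 14 ≡ 14 (mod 62).
Check: f(14) = 59·14 + 60 = 886 = 14·62 + 18 ≡ 18 (mod 62).

14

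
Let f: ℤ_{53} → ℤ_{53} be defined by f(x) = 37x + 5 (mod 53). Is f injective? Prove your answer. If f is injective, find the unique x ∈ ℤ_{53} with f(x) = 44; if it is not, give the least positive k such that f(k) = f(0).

Suppose f(u) = f(v) in ℤ_{53}. Then 37u + 5 ≡ 37v + 5 (mod 53), hence 37(u − v) ≡ 0 (mod 53).
Since gcd(37, 53) = 1, 37 is invertible modulo 53, therefore u − v ≡ 0 (mod 53), i.e. u = v.
So f is injective.
We now compute 37⁻¹ mod 53 explicitly. Euclid's algorithm: 53 = 1·37 + 16, 37 = 2·16 + 5, 16 = 3·5 + 1; back-substituting gives 1 = 43·37 − 30·53, so 37⁻¹ ≡ 43 (mod 53).
Since f is injective, we find f⁻¹(44): we need 37x ≡ 44 − 5 ≡ 39 (mod 53). Using 37⁻¹ = 43: x ≡ 43·39 = 1677 = 31·53 + 34, so x = 34.
Check: f(34) = 37·34 + 5 = 1263 = 23·53 + 44 ≡ 44 (mod 53).

34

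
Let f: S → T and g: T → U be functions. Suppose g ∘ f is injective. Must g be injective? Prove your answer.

No. Take S = {0, 1, 2}, T = {0, 1, 2, 3, 4, 5}, U = {0, 1, 2, 3, 4, 5}, f(a) = a for each a ∈ S, and g(b) = 4 if b ∈ {4, 5} else g(b) = b.
Then g ∘ f = f is injective (S ⊂ T and f is the inclusion), but g(4) = g(5) = 4 with 4 ≠ 5, so g is not injective.

not injective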